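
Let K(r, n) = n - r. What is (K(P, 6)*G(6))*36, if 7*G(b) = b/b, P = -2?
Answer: 288/7 ≈ 41.143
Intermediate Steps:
G(b) = 1/7 (G(b) = (b/b)/7 = (1/7)*1 = 1/7)
(K(P, 6)*G(6))*36 = ((6 - 1*(-2))*(1/7))*36 = ((6 + 2)*(1/7))*36 = (8*(1/7))*36 = (8/7)*36 = 288/7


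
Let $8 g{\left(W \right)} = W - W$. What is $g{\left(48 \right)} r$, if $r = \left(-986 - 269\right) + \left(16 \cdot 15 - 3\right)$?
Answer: $0$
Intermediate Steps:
$g{\left(W \right)} = 0$ ($g{\left(W \right)} = \frac{W - W}{8} = \frac{1}{8} \cdot 0 = 0$)
$r = -1018$ ($r = \left(-986 - 269\right) + \left(240 - 3\right) = \left(-986 - 269\right) + 237 = -1255 + 237 = -1018$)
$g{\left(48 \right)} r = 0 \left(-1018\right) = 0$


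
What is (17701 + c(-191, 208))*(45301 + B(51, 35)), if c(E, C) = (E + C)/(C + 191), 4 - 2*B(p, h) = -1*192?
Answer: 106880081228/133 ≈ 8.0361e+8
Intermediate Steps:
B(p, h) = 98 (B(p, h) = 2 - (-1)*192/2 = 2 - ½*(-192) = 2 + 96 = 98)
c(E, C) = (C + E)/(191 + C)
(17701 + c(-191, 208))*(45301 + B(51, 35)) = (17701 + (208 - 191)/(191 + 208))*(45301 + 98) = (17701 + 17/399)*45399 = (7062716/399)*45399 = 106880081228/133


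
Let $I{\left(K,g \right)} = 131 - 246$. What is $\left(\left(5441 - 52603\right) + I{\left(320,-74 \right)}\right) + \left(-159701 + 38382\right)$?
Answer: $-168596$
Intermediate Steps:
$I{\left(K,g \right)} = -115$
$\left(\left(5441 - 52603\right) + I{\left(320,-74 \right)}\right) + \left(-159701 + 38382\right) = \left(\left(5441 - 52603\right) - 115\right) + \left(-159701 + 38382\right) = \left(-47162 - 115\right) - 121319 = -47277 - 121319 = -168596$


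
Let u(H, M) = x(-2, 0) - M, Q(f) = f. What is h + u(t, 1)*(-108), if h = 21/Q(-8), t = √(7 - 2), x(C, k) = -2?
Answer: 2571/8 ≈ 321.38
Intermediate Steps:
t = √5 ≈ 2.2361
h = -21/8 (h = 21/(-8) = 21*(-⅛) = -21/8 ≈ -2.6250)
u(H, M) = -2 - M
h + u(t, 1)*(-108) = -21/8 + (-2 - 1*1)*(-108) = -21/8 + (-2 - 1)*(-108) = -21/8 - 3*(-108) = -21/8 + 324 = 2571/8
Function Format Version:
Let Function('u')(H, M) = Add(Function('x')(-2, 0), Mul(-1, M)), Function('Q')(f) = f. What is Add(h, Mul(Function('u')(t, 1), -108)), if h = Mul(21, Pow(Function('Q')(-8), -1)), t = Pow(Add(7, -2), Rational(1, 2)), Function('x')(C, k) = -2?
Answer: Rational(2571, 8) ≈ 321.38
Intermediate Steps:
t = Pow(5, Rational(1, 2)) ≈ 2.2361
h = Rational(-21, 8) (h = Mul(21, Pow(-8, -1)) = Mul(21, Rational(-1, 8)) = Rational(-21, 8) ≈ -2.6250)
Function('u')(H, M) = Add(-2, Mul(-1, M))
Add(h, Mul(Function('u')(t, 1), -108)) = Add(Rational(-21, 8), Mul(Add(-2, Mul(-1, 1)), -108)) = Add(Rational(-21, 8), Mul(Add(-2, -1), -108)) = Add(Rational(-21, 8), Mul(-3, -108)) = Add(Rational(-21, 8), 324) = Rational(2571, 8)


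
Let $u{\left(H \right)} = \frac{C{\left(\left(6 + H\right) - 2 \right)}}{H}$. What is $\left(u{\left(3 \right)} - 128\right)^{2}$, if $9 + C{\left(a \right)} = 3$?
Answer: $16900$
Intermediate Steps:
$C{\left(a \right)} = -6$ ($C{\left(a \right)} = -9 + 3 = -6$)
$u{\left(H \right)} = - \frac{6}{H}$
$\left(u{\left(3 \right)} - 128\right)^{2} = \left(- \frac{6}{3} - 128\right)^{2} = \left(\left(-6\right) \frac{1}{3} - 128\right)^{2} = \left(-2 - 128\right)^{2} = \left(-130\right)^{2} = 16900$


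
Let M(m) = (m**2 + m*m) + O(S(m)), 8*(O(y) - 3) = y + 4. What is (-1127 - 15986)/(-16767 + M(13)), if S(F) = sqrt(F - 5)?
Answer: 2248716652/2158376401 + 34226*sqrt(2)/2158376401 ≈ 1.0419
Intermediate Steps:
S(F) = sqrt(-5 + F)
O(y) = 7/2 + y/8 (O(y) = 3 + (y + 4)/8 = 3 + (4 + y)/8 = 3 + (1/2 + y/8) = 7/2 + y/8)
M(m) = 7/2 + 2*m**2 + sqrt(-5 + m)/8 (M(m) = (m**2 + m*m) + (7/2 + sqrt(-5 + m)/8) = (m**2 + m**2) + (7/2 + sqrt(-5 + m)/8) = 2*m**2 + (7/2 + sqrt(-5 + m)/8) = 7/2 + 2*m**2 + sqrt(-5 + m)/8)
(-1127 - 15986)/(-16767 + M(13)) = (-1127 - 15986)/(-16767 + (7/2 + 2*13**2 + sqrt(-5 + 13)/8)) = -17113/(-16767 + (7/2 + 2*169 + sqrt(8)/8)) = -17113/(-16767 + (7/2 + 338 + (2*sqrt(2))/8)) = -17113/(-16767 + (7/2 + 338 + sqrt(2)/4)) = -17113/(-16767 + (683/2 + sqrt(2)/4)) = -17113/(-32851/2 + sqrt(2)/4)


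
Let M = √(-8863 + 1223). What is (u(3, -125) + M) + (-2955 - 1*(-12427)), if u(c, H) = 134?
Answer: 9606 + 2*I*√1910 ≈ 9606.0 + 87.407*I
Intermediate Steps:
M = 2*I*√1910 (M = √(-7640) = 2*I*√1910 ≈ 87.407*I)
(u(3, -125) + M) + (-2955 - 1*(-12427)) = (134 + 2*I*√1910) + (-2955 - 1*(-12427)) = (134 + 2*I*√1910) + (-2955 + 12427) = (134 + 2*I*√1910) + 9472 = 9606 + 2*I*√1910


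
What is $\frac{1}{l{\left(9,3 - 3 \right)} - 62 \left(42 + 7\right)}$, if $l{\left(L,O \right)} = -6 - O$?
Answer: $- \frac{1}{3044} \approx -0.00032852$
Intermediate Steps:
$\frac{1}{l{\left(9,3 - 3 \right)} - 62 \left(42 + 7\right)} = \frac{1}{\left(-6 - \left(3 - 3\right)\right) - 62 \left(42 + 7\right)} = \frac{1}{\left(-6 - 0\right) - 3038} = \frac{1}{\left(-6 + 0\right) - 3038} = \frac{1}{-6 - 3038} = \frac{1}{-3044} = - \frac{1}{3044}$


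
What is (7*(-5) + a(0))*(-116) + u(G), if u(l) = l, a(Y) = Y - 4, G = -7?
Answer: 4517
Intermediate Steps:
a(Y) = -4 + Y
(7*(-5) + a(0))*(-116) + u(G) = (7*(-5) + (-4 + 0))*(-116) - 7 = (-35 - 4)*(-116) - 7 = -39*(-116) - 7 = 4524 - 7 = 4517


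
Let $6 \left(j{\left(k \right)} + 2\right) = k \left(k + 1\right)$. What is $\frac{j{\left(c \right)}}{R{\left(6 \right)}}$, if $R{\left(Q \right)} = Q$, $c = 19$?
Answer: $\frac{92}{9} \approx 10.222$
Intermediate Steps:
$j{\left(k \right)} = -2 + \frac{k \left(1 + k\right)}{6}$ ($j{\left(k \right)} = -2 + \frac{k \left(k + 1\right)}{6} = -2 + \frac{k \left(1 + k\right)}{6}$)
$\frac{j{\left(c \right)}}{R{\left(6 \right)}} = \frac{-2 + \frac{1}{6} \cdot 19 + \frac{19^{2}}{6}}{6} = \left(-2 + \frac{19}{6} + \frac{1}{6} \cdot 361\right) \frac{1}{6} = \left(-2 + \frac{19}{6} + \frac{361}{6}\right) \frac{1}{6} = \frac{184}{3} \cdot \frac{1}{6} = \frac{92}{9}$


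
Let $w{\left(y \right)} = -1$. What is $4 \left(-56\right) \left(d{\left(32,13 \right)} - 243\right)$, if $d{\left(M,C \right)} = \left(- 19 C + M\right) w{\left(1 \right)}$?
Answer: $6272$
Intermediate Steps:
$d{\left(M,C \right)} = - M + 19 C$ ($d{\left(M,C \right)} = \left(- 19 C + M\right) \left(-1\right) = \left(M - 19 C\right) \left(-1\right) = - M + 19 C$)
$4 \left(-56\right) \left(d{\left(32,13 \right)} - 243\right) = 4 \left(-56\right) \left(\left(\left(-1\right) 32 + 19 \cdot 13\right) - 243\right) = - 224 \left(\left(-32 + 247\right) - 243\right) = - 224 \left(215 - 243\right) = \left(-224\right) \left(-28\right) = 6272$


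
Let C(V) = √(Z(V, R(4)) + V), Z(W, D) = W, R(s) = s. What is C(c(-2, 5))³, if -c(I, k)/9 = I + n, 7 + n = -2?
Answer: 594*√22 ≈ 2786.1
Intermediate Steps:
n = -9 (n = -7 - 2 = -9)
c(I, k) = 81 - 9*I (c(I, k) = -9*(I - 9) = -9*(-9 + I) = 81 - 9*I)
C(V) = √2*√V (C(V) = √(V + V) = √(2*V) = √2*√V)
C(c(-2, 5))³ = (√2*√(81 - 9*(-2)))³ = (√2*√(81 + 18))³ = (√2*√99)³ = (√2*(3*√11))³ = (3*√22)³ = 594*√22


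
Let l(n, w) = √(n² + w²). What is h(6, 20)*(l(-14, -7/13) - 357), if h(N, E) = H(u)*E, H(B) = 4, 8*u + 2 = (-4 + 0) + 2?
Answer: -28560 + 560*√677/13 ≈ -27439.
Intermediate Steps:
u = -½ (u = -¼ + ((-4 + 0) + 2)/8 = -¼ + (-4 + 2)/8 = -¼ + (⅛)*(-2) = -¼ - ¼ = -½ ≈ -0.50000)
h(N, E) = 4*E
h(6, 20)*(l(-14, -7/13) - 357) = (4*20)*(√((-14)² + (-7/13)²) - 357) = 80*(√(196 + (-7*1/13)²) - 357) = 80*(√(196 + (-7/13)²) - 357) = 80*(√(196 + 49/169) - 357) = 80*(√(33173/169) - 357) = 80*(7*√677/13 - 357) = 80*(-357 + 7*√677/13) = -28560 + 560*√677/13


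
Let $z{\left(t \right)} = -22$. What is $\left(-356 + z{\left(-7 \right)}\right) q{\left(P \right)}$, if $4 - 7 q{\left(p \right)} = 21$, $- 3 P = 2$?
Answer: $918$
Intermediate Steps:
$P = - \frac{2}{3}$ ($P = \left(- \frac{1}{3}\right) 2 = - \frac{2}{3} \approx -0.66667$)
$q{\left(p \right)} = - \frac{17}{7}$ ($q{\left(p \right)} = \frac{4}{7} - 3 = - \frac{17}{7}$)
$\left(-356 + z{\left(-7 \right)}\right) q{\left(P \right)} = \left(-356 - 22\right) \left(- \frac{17}{7}\right) = \left(-378\right) \left(- \frac{17}{7}\right) = 918$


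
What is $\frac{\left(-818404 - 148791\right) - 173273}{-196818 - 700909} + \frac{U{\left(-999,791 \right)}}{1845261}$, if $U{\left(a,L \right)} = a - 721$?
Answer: $\frac{2102917031708}{1656540621747} \approx 1.2695$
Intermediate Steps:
$U{\left(a,L \right)} = -721 + a$
$\frac{\left(-818404 - 148791\right) - 173273}{-196818 - 700909} + \frac{U{\left(-999,791 \right)}}{1845261} = \frac{\left(-818404 - 148791\right) - 173273}{-196818 - 700909} + \frac{-721 - 999}{1845261} = \frac{-967195 - 173273}{-196818 - 700909} - \frac{1720}{1845261} = - \frac{1140468}{-897727} - \frac{1720}{1845261} = \left(-1140468\right) \left(- \frac{1}{897727}\right) - \frac{1720}{1845261} = \frac{1140468}{897727} - \frac{1720}{1845261} = \frac{2102917031708}{1656540621747}$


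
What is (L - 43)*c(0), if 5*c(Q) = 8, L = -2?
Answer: -72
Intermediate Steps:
c(Q) = 8/5 (c(Q) = (⅕)*8 = 8/5)
(L - 43)*c(0) = (-2 - 43)*(8/5) = -45*8/5 = -72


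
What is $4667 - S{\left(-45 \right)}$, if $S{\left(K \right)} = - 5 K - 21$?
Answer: $4463$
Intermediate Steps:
$S{\left(K \right)} = -21 - 5 K$
$4667 - S{\left(-45 \right)} = 4667 - \left(-21 - -225\right) = 4667 - \left(-21 + 225\right) = 4667 - 204 = 4463$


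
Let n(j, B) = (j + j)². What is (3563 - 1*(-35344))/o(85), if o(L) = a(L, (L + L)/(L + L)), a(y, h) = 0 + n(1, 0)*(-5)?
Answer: -38907/20 ≈ -1945.3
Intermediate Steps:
n(j, B) = 4*j² (n(j, B) = (2*j)² = 4*j²)
a(y, h) = -20 (a(y, h) = 0 + (4*1²)*(-5) = 0 + (4*1)*(-5) = 0 + 4*(-5) = 0 - 20 = -20)
o(L) = -20
(3563 - 1*(-35344))/o(85) = (3563 - 1*(-35344))/(-20) = (3563 + 35344)*(-1/20) = 38907*(-1/20) = -38907/20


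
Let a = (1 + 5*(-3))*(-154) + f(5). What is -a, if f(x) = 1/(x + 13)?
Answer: -38809/18 ≈ -2156.1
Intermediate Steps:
f(x) = 1/(13 + x)
a = 38809/18 (a = (1 + 5*(-3))*(-154) + 1/(13 + 5) = (1 - 15)*(-154) + 1/18 = -14*(-154) + 1/18 = 2156 + 1/18 = 38809/18 ≈ 2156.1)
-a = -1*38809/18 = -38809/18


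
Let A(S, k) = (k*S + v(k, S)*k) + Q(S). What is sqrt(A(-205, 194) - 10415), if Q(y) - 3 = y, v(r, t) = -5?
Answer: I*sqrt(51357) ≈ 226.62*I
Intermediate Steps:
Q(y) = 3 + y
A(S, k) = 3 + S - 5*k + S*k (A(S, k) = (k*S - 5*k) + (3 + S) = (S*k - 5*k) + (3 + S) = (-5*k + S*k) + (3 + S) = 3 + S - 5*k + S*k)
sqrt(A(-205, 194) - 10415) = sqrt((3 - 205 - 5*194 - 205*194) - 10415) = sqrt((3 - 205 - 970 - 39770) - 10415) = sqrt(-40942 - 10415) = sqrt(-51357) = I*sqrt(51357)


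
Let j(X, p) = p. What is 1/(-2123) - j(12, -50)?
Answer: 106149/2123 ≈ 50.000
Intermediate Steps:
1/(-2123) - j(12, -50) = 1/(-2123) - 1*(-50) = -1/2123 + 50 = 106149/2123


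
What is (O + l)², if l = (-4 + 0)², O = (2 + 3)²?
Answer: 1681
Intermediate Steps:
O = 25 (O = 5² = 25)
l = 16 (l = (-4)² = 16)
(O + l)² = (25 + 16)² = 41² = 1681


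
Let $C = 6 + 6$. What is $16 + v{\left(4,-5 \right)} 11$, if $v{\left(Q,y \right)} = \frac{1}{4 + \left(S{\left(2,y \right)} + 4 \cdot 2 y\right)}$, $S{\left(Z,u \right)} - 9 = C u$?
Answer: $\frac{1381}{87} \approx 15.874$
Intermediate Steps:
$C = 12$
$S{\left(Z,u \right)} = 9 + 12 u$
$v{\left(Q,y \right)} = \frac{1}{13 + 20 y}$ ($v{\left(Q,y \right)} = \frac{1}{4 + \left(\left(9 + 12 y\right) + 4 \cdot 2 y\right)} = \frac{1}{4 + \left(\left(9 + 12 y\right) + 8 y\right)} = \frac{1}{4 + \left(9 + 20 y\right)} = \frac{1}{13 + 20 y}$)
$16 + v{\left(4,-5 \right)} 11 = 16 + \frac{1}{13 + 20 \left(-5\right)} 11 = 16 + \frac{1}{13 - 100} \cdot 11 = 16 + \frac{1}{-87} \cdot 11 = 16 - \frac{11}{87} = \frac{1381}{87}$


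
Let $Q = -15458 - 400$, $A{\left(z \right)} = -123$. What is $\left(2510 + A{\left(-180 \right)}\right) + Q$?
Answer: $-13471$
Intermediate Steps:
$Q = -15858$ ($Q = -15458 - 400 = -15858$)
$\left(2510 + A{\left(-180 \right)}\right) + Q = \left(2510 - 123\right) - 15858 = 2387 - 15858 = -13471$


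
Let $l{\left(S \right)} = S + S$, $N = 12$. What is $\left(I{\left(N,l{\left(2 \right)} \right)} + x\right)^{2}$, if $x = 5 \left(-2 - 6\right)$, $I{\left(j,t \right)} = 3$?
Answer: $1369$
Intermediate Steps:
$l{\left(S \right)} = 2 S$
$x = -40$ ($x = 5 \left(-8\right) = -40$)
$\left(I{\left(N,l{\left(2 \right)} \right)} + x\right)^{2} = \left(3 - 40\right)^{2} = \left(-37\right)^{2} = 1369$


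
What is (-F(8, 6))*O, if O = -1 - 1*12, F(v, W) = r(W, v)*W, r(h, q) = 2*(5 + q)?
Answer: 2028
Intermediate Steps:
r(h, q) = 10 + 2*q
F(v, W) = W*(10 + 2*v) (F(v, W) = (10 + 2*v)*W = W*(10 + 2*v))
O = -13 (O = -1 - 12 = -13)
(-F(8, 6))*O = -2*6*(5 + 8)*(-13) = -2*6*13*(-13) = -1*156*(-13) = -156*(-13) = 2028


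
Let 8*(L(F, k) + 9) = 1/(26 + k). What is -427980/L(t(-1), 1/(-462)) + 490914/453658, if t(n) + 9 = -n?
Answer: 310942316146859/6535170319 ≈ 47580.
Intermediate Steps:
t(n) = -9 - n
L(F, k) = -9 + 1/(8*(26 + k))
-427980/L(t(-1), 1/(-462)) + 490914/453658 = -427980*8*(26 + 1/(-462))/(-1871 - 72/(-462)) + 490914/453658 = -427980*8*(26 - 1/462)/(-1871 - 72*(-1/462)) + 490914*(1/453658) = -427980*48044/(231*(-1871 + 12/77)) + 245457/226829 = -427980/((⅛)*(462/12011)*(-144055/77)) + 245457/226829 = -427980/(-432165/48044) + 245457/226829 = -427980*(-48044/432165) + 245457/226829 = 1370791408/28811 + 245457/226829 = 310942316146859/6535170319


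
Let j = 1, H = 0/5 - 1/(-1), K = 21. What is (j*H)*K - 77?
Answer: -56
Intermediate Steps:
H = 1 (H = 0*(1/5) - 1*(-1) = 0 + 1 = 1)
(j*H)*K - 77 = (1*1)*21 - 77 = 1*21 - 77 = 21 - 77 = -56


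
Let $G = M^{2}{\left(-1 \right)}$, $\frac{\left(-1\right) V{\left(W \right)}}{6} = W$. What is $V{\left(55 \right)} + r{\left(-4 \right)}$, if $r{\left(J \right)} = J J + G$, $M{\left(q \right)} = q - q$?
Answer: $-314$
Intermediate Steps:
$V{\left(W \right)} = - 6 W$
$M{\left(q \right)} = 0$
$G = 0$ ($G = 0^{2} = 0$)
$r{\left(J \right)} = J^{2}$ ($r{\left(J \right)} = J J + 0 = J^{2} + 0 = J^{2}$)
$V{\left(55 \right)} + r{\left(-4 \right)} = \left(-6\right) 55 + \left(-4\right)^{2} = -330 + 16 = -314$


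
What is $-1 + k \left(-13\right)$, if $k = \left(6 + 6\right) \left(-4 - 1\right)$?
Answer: $779$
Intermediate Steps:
$k = -60$ ($k = 12 \left(-5\right) = -60$)
$-1 + k \left(-13\right) = -1 - -780 = -1 + 780 = 779$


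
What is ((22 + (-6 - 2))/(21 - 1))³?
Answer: 343/1000 ≈ 0.34300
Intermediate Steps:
((22 + (-6 - 2))/(21 - 1))³ = ((22 - 8)/20)³ = (14*(1/20))³ = (7/10)³ = 343/1000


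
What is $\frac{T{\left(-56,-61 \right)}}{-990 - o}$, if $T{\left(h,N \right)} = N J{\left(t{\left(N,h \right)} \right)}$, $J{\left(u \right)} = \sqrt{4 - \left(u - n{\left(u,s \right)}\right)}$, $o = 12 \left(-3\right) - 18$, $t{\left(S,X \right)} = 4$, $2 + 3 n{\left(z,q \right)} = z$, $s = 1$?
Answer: $\frac{61 \sqrt{6}}{2808} \approx 0.053212$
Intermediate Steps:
$n{\left(z,q \right)} = - \frac{2}{3} + \frac{z}{3}$
$o = -54$ ($o = -36 - 18 = -54$)
$J{\left(u \right)} = \sqrt{\frac{10}{3} - \frac{2 u}{3}}$ ($J{\left(u \right)} = \sqrt{4 - \left(\frac{2}{3} + \frac{2 u}{3}\right)} = \sqrt{\frac{10}{3} - \frac{2 u}{3}}$)
$T{\left(h,N \right)} = \frac{N \sqrt{6}}{3}$ ($T{\left(h,N \right)} = N \frac{\sqrt{30 - 24}}{3} = N \frac{\sqrt{6}}{3} = \frac{N \sqrt{6}}{3}$)
$\frac{T{\left(-56,-61 \right)}}{-990 - o} = \frac{\frac{1}{3} \left(-61\right) \sqrt{6}}{-990 - -54} = \frac{\left(- \frac{61}{3}\right) \sqrt{6}}{-990 + 54} = \frac{\left(- \frac{61}{3}\right) \sqrt{6}}{-936} = - \frac{61 \sqrt{6}}{3} \left(- \frac{1}{936}\right) = \frac{61 \sqrt{6}}{2808}$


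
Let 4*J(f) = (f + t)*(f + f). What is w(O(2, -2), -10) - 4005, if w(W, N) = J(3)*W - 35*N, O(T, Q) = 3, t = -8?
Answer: -7355/2 ≈ -3677.5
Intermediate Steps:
J(f) = f*(-8 + f)/2 (J(f) = ((f - 8)*(f + f))/4 = ((-8 + f)*(2*f))/4 = (2*f*(-8 + f))/4 = f*(-8 + f)/2)
w(W, N) = -35*N - 15*W/2 (w(W, N) = ((½)*3*(-8 + 3))*W - 35*N = ((½)*3*(-5))*W - 35*N = -15*W/2 - 35*N = -35*N - 15*W/2)
w(O(2, -2), -10) - 4005 = (-35*(-10) - 15/2*3) - 4005 = (350 - 45/2) - 4005 = 655/2 - 4005 = -7355/2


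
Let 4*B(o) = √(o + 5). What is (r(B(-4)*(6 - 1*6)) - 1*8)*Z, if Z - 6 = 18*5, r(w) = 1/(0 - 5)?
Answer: -3936/5 ≈ -787.20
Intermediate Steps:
B(o) = √(5 + o)/4 (B(o) = √(o + 5)/4 = √(5 + o)/4)
r(w) = -⅕ (r(w) = 1/(-5) = -⅕)
Z = 96 (Z = 6 + 18*5 = 6 + 90 = 96)
(r(B(-4)*(6 - 1*6)) - 1*8)*Z = (-⅕ - 1*8)*96 = (-⅕ - 8)*96 = -41/5*96 = -3936/5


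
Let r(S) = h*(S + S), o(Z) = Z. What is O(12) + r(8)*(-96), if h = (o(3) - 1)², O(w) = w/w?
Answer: -6143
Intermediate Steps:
O(w) = 1
h = 4 (h = (3 - 1)² = 2² = 4)
r(S) = 8*S (r(S) = 4*(S + S) = 4*(2*S) = 8*S)
O(12) + r(8)*(-96) = 1 + (8*8)*(-96) = 1 + 64*(-96) = 1 - 6144 = -6143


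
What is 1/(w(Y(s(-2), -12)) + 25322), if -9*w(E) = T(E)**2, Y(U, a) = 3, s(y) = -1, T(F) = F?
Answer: 1/25321 ≈ 3.9493e-5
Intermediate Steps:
w(E) = -E**2/9
1/(w(Y(s(-2), -12)) + 25322) = 1/(-1/9*3**2 + 25322) = 1/(-1/9*9 + 25322) = 1/(-1 + 25322) = 1/25321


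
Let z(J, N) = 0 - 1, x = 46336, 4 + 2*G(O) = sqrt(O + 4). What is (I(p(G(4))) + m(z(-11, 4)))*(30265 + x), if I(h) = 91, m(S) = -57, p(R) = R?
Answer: 2604434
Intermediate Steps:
G(O) = -2 + sqrt(4 + O)/2 (G(O) = -2 + sqrt(O + 4)/2 = -2 + sqrt(4 + O)/2)
z(J, N) = -1
(I(p(G(4))) + m(z(-11, 4)))*(30265 + x) = (91 - 57)*(30265 + 46336) = 34*76601 = 2604434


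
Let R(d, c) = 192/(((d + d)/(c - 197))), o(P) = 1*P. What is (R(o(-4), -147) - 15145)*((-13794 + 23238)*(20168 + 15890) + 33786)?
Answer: -2346155991282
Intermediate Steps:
o(P) = P
R(d, c) = 96*(-197 + c)/d (R(d, c) = 192/(((2*d)/(-197 + c))) = 192/((2*d/(-197 + c))) = 192*((-197 + c)/(2*d)) = 96*(-197 + c)/d)
(R(o(-4), -147) - 15145)*((-13794 + 23238)*(20168 + 15890) + 33786) = (96*(-197 - 147)/(-4) - 15145)*((-13794 + 23238)*(20168 + 15890) + 33786) = (96*(-¼)*(-344) - 15145)*(9444*36058 + 33786) = (8256 - 15145)*(340531752 + 33786) = -6889*340565538 = -2346155991282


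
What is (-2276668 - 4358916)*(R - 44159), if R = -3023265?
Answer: 20354149615616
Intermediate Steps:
(-2276668 - 4358916)*(R - 44159) = (-2276668 - 4358916)*(-3023265 - 44159) = -6635584*(-3067424) = 20354149615616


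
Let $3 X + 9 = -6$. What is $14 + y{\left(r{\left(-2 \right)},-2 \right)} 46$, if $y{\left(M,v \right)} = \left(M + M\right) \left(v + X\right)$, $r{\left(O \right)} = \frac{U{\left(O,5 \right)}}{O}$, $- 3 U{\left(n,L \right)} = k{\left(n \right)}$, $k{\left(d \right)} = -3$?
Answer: $336$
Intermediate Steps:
$U{\left(n,L \right)} = 1$ ($U{\left(n,L \right)} = \left(- \frac{1}{3}\right) \left(-3\right) = 1$)
$X = -5$ ($X = -3 + \frac{1}{3} \left(-6\right) = -3 - 2 = -5$)
$r{\left(O \right)} = \frac{1}{O}$ ($r{\left(O \right)} = 1 \frac{1}{O} = \frac{1}{O}$)
$y{\left(M,v \right)} = 2 M \left(-5 + v\right)$ ($y{\left(M,v \right)} = \left(M + M\right) \left(v - 5\right) = 2 M \left(-5 + v\right)$)
$14 + y{\left(r{\left(-2 \right)},-2 \right)} 46 = 14 + \frac{2 \left(-5 - 2\right)}{-2} \cdot 46 = 14 + 2 \left(- \frac{1}{2}\right) \left(-7\right) 46 = 14 + 7 \cdot 46 = 14 + 322 = 336$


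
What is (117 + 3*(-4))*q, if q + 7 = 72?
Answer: 6825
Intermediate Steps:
q = 65 (q = -7 + 72 = 65)
(117 + 3*(-4))*q = (117 + 3*(-4))*65 = (117 - 12)*65 = 105*65 = 6825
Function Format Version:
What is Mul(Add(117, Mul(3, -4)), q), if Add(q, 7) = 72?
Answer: 6825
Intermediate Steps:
q = 65 (q = Add(-7, 72) = 65)
Mul(Add(117, Mul(3, -4)), q) = Mul(Add(117, Mul(3, -4)), 65) = Mul(Add(117, -12), 65) = Mul(105, 65) = 6825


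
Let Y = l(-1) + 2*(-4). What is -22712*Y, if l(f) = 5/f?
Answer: 295256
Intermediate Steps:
Y = -13 (Y = 5/(-1) + 2*(-4) = 5*(-1) - 8 = -5 - 8 = -13)
-22712*Y = -22712*(-13) = 295256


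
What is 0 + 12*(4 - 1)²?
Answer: 108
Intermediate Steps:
0 + 12*(4 - 1)² = 0 + 12*3² = 0 + 12*9 = 0 + 108 = 108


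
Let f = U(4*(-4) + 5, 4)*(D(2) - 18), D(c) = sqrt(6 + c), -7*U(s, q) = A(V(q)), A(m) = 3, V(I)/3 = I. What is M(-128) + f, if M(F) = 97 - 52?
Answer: 369/7 - 6*sqrt(2)/7 ≈ 51.502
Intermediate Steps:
V(I) = 3*I
U(s, q) = -3/7 (U(s, q) = -1/7*3 = -3/7)
f = 54/7 - 6*sqrt(2)/7 (f = -3*(sqrt(6 + 2) - 18)/7 = -3*(sqrt(8) - 18)/7 = -3*(2*sqrt(2) - 18)/7 = -3*(-18 + 2*sqrt(2))/7 = 54/7 - 6*sqrt(2)/7 ≈ 6.5021)
M(F) = 45
M(-128) + f = 45 + (54/7 - 6*sqrt(2)/7) = 369/7 - 6*sqrt(2)/7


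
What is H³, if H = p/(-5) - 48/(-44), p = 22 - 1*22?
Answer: 1728/1331 ≈ 1.2983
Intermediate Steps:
p = 0 (p = 22 - 22 = 0)
H = 12/11 (H = 0/(-5) - 48/(-44) = 0*(-⅕) - 48*(-1/44) = 0 + 12/11 = 12/11 ≈ 1.0909)
H³ = (12/11)³ = 1728/1331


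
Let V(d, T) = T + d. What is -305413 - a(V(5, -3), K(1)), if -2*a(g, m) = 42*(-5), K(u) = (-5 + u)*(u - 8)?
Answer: -305518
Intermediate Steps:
K(u) = (-8 + u)*(-5 + u) (K(u) = (-5 + u)*(-8 + u) = (-8 + u)*(-5 + u))
a(g, m) = 105 (a(g, m) = -21*(-5) = -½*(-210) = 105)
-305413 - a(V(5, -3), K(1)) = -305413 - 1*105 = -305413 - 105 = -305518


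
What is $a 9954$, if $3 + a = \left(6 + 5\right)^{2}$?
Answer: $1174572$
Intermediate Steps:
$a = 118$ ($a = -3 + \left(6 + 5\right)^{2} = -3 + 11^{2} = -3 + 121 = 118$)
$a 9954 = 118 \cdot 9954 = 1174572$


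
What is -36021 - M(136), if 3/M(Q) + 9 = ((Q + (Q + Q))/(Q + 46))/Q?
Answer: -19631263/545 ≈ -36021.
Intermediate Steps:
M(Q) = 3/(-9 + 3/(46 + Q)) (M(Q) = 3/(-9 + ((Q + (Q + Q))/(Q + 46))/Q) = 3/(-9 + ((Q + 2*Q)/(46 + Q))/Q) = 3/(-9 + ((3*Q)/(46 + Q))/Q) = 3/(-9 + (3*Q/(46 + Q))/Q) = 3/(-9 + 3/(46 + Q)))
-36021 - M(136) = -36021 - (-46 - 1*136)/(137 + 3*136) = -36021 - (-46 - 136)/(137 + 408) = -36021 - (-182)/545 = -36021 - 1*(-182/545) = -36021 + 182/545 = -19631263/545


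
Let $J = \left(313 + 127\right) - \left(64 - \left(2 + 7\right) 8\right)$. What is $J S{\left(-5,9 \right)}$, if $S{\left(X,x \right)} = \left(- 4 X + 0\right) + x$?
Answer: $12992$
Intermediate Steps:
$S{\left(X,x \right)} = x - 4 X$ ($S{\left(X,x \right)} = - 4 X + x = x - 4 X$)
$J = 448$ ($J = 440 + \left(9 \cdot 8 - 64\right) = 440 + \left(72 - 64\right) = 440 + 8 = 448$)
$J S{\left(-5,9 \right)} = 448 \left(9 - -20\right) = 448 \left(9 + 20\right) = 448 \cdot 29 = 12992$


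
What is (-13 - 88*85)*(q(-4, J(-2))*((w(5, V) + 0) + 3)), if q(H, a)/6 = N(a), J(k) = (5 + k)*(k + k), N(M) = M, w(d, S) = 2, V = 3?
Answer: 2697480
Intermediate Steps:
J(k) = 2*k*(5 + k) (J(k) = (5 + k)*(2*k) = 2*k*(5 + k))
q(H, a) = 6*a
(-13 - 88*85)*(q(-4, J(-2))*((w(5, V) + 0) + 3)) = (-13 - 88*85)*((6*(2*(-2)*(5 - 2)))*((2 + 0) + 3)) = (-13 - 7480)*((6*(2*(-2)*3))*(2 + 3)) = -7493*6*(-12)*5 = -(-539496)*5 = -7493*(-360) = 2697480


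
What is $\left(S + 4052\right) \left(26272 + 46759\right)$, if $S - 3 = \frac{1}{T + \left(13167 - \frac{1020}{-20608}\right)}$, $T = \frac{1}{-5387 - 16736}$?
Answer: $\frac{444433159342668825301}{1500749959445} \approx 2.9614 \cdot 10^{8}$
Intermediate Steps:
$T = - \frac{1}{22123}$ ($T = \frac{1}{-22123} = - \frac{1}{22123} \approx -4.5202 \cdot 10^{-5}$)
$S = \frac{4502363856031}{1500749959445}$ ($S = 3 + \frac{1}{- \frac{1}{22123} + \left(13167 - \frac{1020}{-20608}\right)} = 3 + \frac{1}{- \frac{1}{22123} + \left(13167 - 1020 \left(- \frac{1}{20608}\right)\right)} = 3 + \frac{1}{- \frac{1}{22123} + \left(13167 - - \frac{255}{5152}\right)} = 3 + \frac{1}{- \frac{1}{22123} + \left(13167 + \frac{255}{5152}\right)} = 3 + \frac{1}{- \frac{1}{22123} + \frac{67836639}{5152}} = 3 + \frac{1}{\frac{1500749959445}{113977696}} = 3 + \frac{113977696}{1500749959445} = \frac{4502363856031}{1500749959445} \approx 3.0001$)
$\left(S + 4052\right) \left(26272 + 46759\right) = \left(\frac{4502363856031}{1500749959445} + 4052\right) \left(26272 + 46759\right) = \frac{6085541199527171}{1500749959445} \cdot 73031 = \frac{444433159342668825301}{1500749959445}$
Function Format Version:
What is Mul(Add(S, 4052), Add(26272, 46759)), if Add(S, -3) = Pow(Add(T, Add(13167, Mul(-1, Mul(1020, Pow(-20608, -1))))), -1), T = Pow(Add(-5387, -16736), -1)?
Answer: Rational(444433159342668825301, 1500749959445) ≈ 2.9614e+8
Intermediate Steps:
T = Rational(-1, 22123) (T = Pow(-22123, -1) = Rational(-1, 22123) ≈ -4.5202e-5)
S = Rational(4502363856031, 1500749959445) (S = Add(3, Pow(Add(Rational(-1, 22123), Add(13167, Mul(-1, Mul(1020, Pow(-20608, -1))))), -1)) = Add(3, Pow(Add(Rational(-1, 22123), Add(13167, Mul(-1, Mul(1020, Rational(-1, 20608))))), -1)) = Add(3, Pow(Add(Rational(-1, 22123), Add(13167, Mul(-1, Rational(-255, 5152)))), -1)) = Add(3, Pow(Add(Rational(-1, 22123), Add(13167, Rational(255, 5152))), -1)) = Add(3, Pow(Add(Rational(-1, 22123), Rational(67836639, 5152)), -1)) = Add(3, Pow(Rational(1500749959445, 113977696), -1)) = Add(3, Rational(113977696, 1500749959445)) = Rational(4502363856031, 1500749959445) ≈ 3.0001)
Mul(Add(S, 4052), Add(26272, 46759)) = Mul(Add(Rational(4502363856031, 1500749959445), 4052), Add(26272, 46759)) = Mul(Rational(6085541199527171, 1500749959445), 73031) = Rational(444433159342668825301, 1500749959445)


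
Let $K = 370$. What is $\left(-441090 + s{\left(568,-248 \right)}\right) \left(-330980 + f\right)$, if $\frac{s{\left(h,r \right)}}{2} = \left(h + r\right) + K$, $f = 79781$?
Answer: $110454712290$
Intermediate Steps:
$s{\left(h,r \right)} = 740 + 2 h + 2 r$ ($s{\left(h,r \right)} = 2 \left(\left(h + r\right) + 370\right) = 2 \left(370 + h + r\right) = 740 + 2 h + 2 r$)
$\left(-441090 + s{\left(568,-248 \right)}\right) \left(-330980 + f\right) = \left(-441090 + \left(740 + 2 \cdot 568 + 2 \left(-248\right)\right)\right) \left(-330980 + 79781\right) = \left(-441090 + \left(740 + 1136 - 496\right)\right) \left(-251199\right) = \left(-441090 + 1380\right) \left(-251199\right) = \left(-439710\right) \left(-251199\right) = 110454712290$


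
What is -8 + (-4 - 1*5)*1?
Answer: -17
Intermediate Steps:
-8 + (-4 - 1*5)*1 = -8 + (-4 - 5)*1 = -8 - 9*1 = -8 - 9 = -17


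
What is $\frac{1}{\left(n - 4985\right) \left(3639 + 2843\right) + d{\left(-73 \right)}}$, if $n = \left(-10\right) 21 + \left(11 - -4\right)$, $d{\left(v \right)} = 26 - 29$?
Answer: $- \frac{1}{33576763} \approx -2.9783 \cdot 10^{-8}$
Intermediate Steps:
$d{\left(v \right)} = -3$ ($d{\left(v \right)} = 26 - 29 = -3$)
$n = -195$ ($n = -210 + \left(11 + 4\right) = -210 + 15 = -195$)
$\frac{1}{\left(n - 4985\right) \left(3639 + 2843\right) + d{\left(-73 \right)}} = \frac{1}{\left(-195 - 4985\right) \left(3639 + 2843\right) - 3} = \frac{1}{\left(-5180\right) 6482 - 3} = \frac{1}{-33576760 - 3} = \frac{1}{-33576763} = - \frac{1}{33576763}$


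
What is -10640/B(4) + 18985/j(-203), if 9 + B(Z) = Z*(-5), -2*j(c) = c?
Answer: 112450/203 ≈ 553.94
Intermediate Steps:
j(c) = -c/2
B(Z) = -9 - 5*Z (B(Z) = -9 + Z*(-5) = -9 - 5*Z)
-10640/B(4) + 18985/j(-203) = -10640/(-9 - 5*4) + 18985/((-½*(-203))) = -10640/(-9 - 20) + 18985/(203/2) = -10640/(-29) + 18985*(2/203) = -10640*(-1/29) + 37970/203 = 10640/29 + 37970/203 = 112450/203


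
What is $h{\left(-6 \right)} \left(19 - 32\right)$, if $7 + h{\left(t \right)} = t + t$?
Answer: $247$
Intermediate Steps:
$h{\left(t \right)} = -7 + 2 t$ ($h{\left(t \right)} = -7 + \left(t + t\right) = -7 + 2 t$)
$h{\left(-6 \right)} \left(19 - 32\right) = \left(-7 + 2 \left(-6\right)\right) \left(19 - 32\right) = \left(-7 - 12\right) \left(-13\right) = \left(-19\right) \left(-13\right) = 247$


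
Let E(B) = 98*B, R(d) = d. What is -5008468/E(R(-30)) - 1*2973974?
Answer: -2184618773/735 ≈ -2.9723e+6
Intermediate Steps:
-5008468/E(R(-30)) - 1*2973974 = -5008468/(98*(-30)) - 1*2973974 = -5008468/(-2940) - 2973974 = -5008468*(-1/2940) - 2973974 = 1252117/735 - 2973974 = -2184618773/735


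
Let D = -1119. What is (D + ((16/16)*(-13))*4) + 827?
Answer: -344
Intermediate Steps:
(D + ((16/16)*(-13))*4) + 827 = (-1119 + ((16/16)*(-13))*4) + 827 = (-1119 + ((16*(1/16))*(-13))*4) + 827 = (-1119 + (1*(-13))*4) + 827 = (-1119 - 13*4) + 827 = (-1119 - 52) + 827 = -1171 + 827 = -344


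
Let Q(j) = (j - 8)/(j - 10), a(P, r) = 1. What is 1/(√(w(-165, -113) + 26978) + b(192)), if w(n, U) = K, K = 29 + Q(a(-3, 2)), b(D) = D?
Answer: 864/44353 - 3*√243070/88706 ≈ 0.0028063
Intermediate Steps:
Q(j) = (-8 + j)/(-10 + j)
K = 268/9 (K = 29 + (-8 + 1)/(-10 + 1) = 29 - 7/(-9) = 29 - ⅑*(-7) = 29 + 7/9 = 268/9 ≈ 29.778)
w(n, U) = 268/9
1/(√(w(-165, -113) + 26978) + b(192)) = 1/(√(268/9 + 26978) + 192) = 1/(√(243070/9) + 192) = 1/(√243070/3 + 192) = 1/(192 + √243070/3)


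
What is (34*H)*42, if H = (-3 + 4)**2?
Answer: 1428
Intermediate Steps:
H = 1 (H = 1**2 = 1)
(34*H)*42 = (34*1)*42 = 34*42 = 1428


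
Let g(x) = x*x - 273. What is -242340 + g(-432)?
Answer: -55989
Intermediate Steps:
g(x) = -273 + x² (g(x) = x² - 273 = -273 + x²)
-242340 + g(-432) = -242340 + (-273 + (-432)²) = -242340 + (-273 + 186624) = -242340 + 186351 = -55989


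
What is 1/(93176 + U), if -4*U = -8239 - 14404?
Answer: 4/395347 ≈ 1.0118e-5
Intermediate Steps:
U = 22643/4 (U = -(-8239 - 14404)/4 = -1/4*(-22643) = 22643/4 ≈ 5660.8)
1/(93176 + U) = 1/(93176 + 22643/4) = 1/(395347/4) = 4/395347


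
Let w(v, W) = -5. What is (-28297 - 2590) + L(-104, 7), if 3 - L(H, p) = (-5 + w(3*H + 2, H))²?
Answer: -30984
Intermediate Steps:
L(H, p) = -97 (L(H, p) = 3 - (-5 - 5)² = 3 - 1*(-10)² = 3 - 1*100 = 3 - 100 = -97)
(-28297 - 2590) + L(-104, 7) = (-28297 - 2590) - 97 = -30887 - 97 = -30984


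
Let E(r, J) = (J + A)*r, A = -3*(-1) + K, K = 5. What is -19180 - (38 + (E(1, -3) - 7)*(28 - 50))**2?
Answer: -25904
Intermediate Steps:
A = 8 (A = -3*(-1) + 5 = 3 + 5 = 8)
E(r, J) = r*(8 + J) (E(r, J) = (J + 8)*r = (8 + J)*r = r*(8 + J))
-19180 - (38 + (E(1, -3) - 7)*(28 - 50))**2 = -19180 - (38 + (1*(8 - 3) - 7)*(28 - 50))**2 = -19180 - (38 + (1*5 - 7)*(-22))**2 = -19180 - (38 + (5 - 7)*(-22))**2 = -19180 - (38 - 2*(-22))**2 = -19180 - (38 + 44)**2 = -19180 - 1*82**2 = -19180 - 1*6724 = -19180 - 6724 = -25904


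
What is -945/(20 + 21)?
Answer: -945/41 ≈ -23.049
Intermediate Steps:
-945/(20 + 21) = -945/41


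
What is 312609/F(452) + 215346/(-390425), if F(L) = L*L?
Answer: 78054319641/79765389200 ≈ 0.97855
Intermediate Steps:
F(L) = L²
312609/F(452) + 215346/(-390425) = 312609/(452²) + 215346/(-390425) = 312609/204304 + 215346*(-1/390425) = 312609*(1/204304) - 215346/390425 = 312609/204304 - 215346/390425 = 78054319641/79765389200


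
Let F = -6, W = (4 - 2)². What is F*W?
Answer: -24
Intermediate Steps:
W = 4 (W = 2² = 4)
F*W = -6*4 = -24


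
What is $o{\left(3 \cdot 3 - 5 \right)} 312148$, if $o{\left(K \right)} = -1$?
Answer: $-312148$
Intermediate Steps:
$o{\left(3 \cdot 3 - 5 \right)} 312148 = \left(-1\right) 312148 = -312148$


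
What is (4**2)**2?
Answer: 256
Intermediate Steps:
(4**2)**2 = 16**2 = 256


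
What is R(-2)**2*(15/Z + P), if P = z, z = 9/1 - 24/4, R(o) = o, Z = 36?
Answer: 41/3 ≈ 13.667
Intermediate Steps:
z = 3 (z = 9*1 - 24*1/4 = 9 - 6 = 3)
P = 3
R(-2)**2*(15/Z + P) = (-2)**2*(15/36 + 3) = 4*(15*(1/36) + 3) = 4*(5/12 + 3) = 4*(41/12) = 41/3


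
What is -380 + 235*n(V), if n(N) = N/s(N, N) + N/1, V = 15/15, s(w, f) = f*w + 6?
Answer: -780/7 ≈ -111.43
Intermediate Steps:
s(w, f) = 6 + f*w
V = 1 (V = 15*(1/15) = 1)
n(N) = N + N/(6 + N²) (n(N) = N/(6 + N*N) + N/1 = N/(6 + N²) + N*1 = N/(6 + N²) + N = N + N/(6 + N²))
-380 + 235*n(V) = -380 + 235*(1*(7 + 1²)/(6 + 1²)) = -380 + 235*(1*(7 + 1)/(6 + 1)) = -380 + 235*(1*8/7) = -380 + 235*(1*(⅐)*8) = -380 + 235*(8/7) = -380 + 1880/7 = -780/7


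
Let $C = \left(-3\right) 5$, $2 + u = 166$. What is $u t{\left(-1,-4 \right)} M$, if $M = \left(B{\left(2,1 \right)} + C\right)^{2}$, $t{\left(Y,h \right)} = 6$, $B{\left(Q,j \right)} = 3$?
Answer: $141696$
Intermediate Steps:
$u = 164$ ($u = -2 + 166 = 164$)
$C = -15$
$M = 144$ ($M = \left(3 - 15\right)^{2} = \left(-12\right)^{2} = 144$)
$u t{\left(-1,-4 \right)} M = 164 \cdot 6 \cdot 144 = 984 \cdot 144 = 141696$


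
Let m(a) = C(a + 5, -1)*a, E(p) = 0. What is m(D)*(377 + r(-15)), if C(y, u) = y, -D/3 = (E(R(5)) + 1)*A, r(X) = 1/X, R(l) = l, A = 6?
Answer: 441012/5 ≈ 88202.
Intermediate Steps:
D = -18 (D = -3*(0 + 1)*6 = -3*6 = -18)
m(a) = a*(5 + a) (m(a) = (a + 5)*a = (5 + a)*a = a*(5 + a))
m(D)*(377 + r(-15)) = (-18*(5 - 18))*(377 + 1/(-15)) = (-18*(-13))*(377 - 1/15) = 234*(5654/15) = 441012/5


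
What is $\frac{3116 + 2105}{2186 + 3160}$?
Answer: $\frac{5221}{5346} \approx 0.97662$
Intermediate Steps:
$\frac{3116 + 2105}{2186 + 3160} = \frac{5221}{5346}$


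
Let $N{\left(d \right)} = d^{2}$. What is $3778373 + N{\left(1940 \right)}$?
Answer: $7541973$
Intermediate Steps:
$3778373 + N{\left(1940 \right)} = 3778373 + 1940^{2} = 3778373 + 3763600 = 7541973$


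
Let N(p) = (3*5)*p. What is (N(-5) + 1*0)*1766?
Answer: -132450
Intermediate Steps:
N(p) = 15*p
(N(-5) + 1*0)*1766 = (15*(-5) + 1*0)*1766 = (-75 + 0)*1766 = -75*1766 = -132450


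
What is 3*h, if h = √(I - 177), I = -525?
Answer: 9*I*√78 ≈ 79.486*I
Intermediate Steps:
h = 3*I*√78 (h = √(-525 - 177) = √(-702) = 3*I*√78 ≈ 26.495*I)
3*h = 3*(3*I*√78) = 9*I*√78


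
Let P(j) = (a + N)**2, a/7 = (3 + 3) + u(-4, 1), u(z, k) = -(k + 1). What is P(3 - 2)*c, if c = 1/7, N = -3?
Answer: 625/7 ≈ 89.286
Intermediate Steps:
u(z, k) = -1 - k (u(z, k) = -(1 + k) = -1 - k)
a = 28 (a = 7*((3 + 3) + (-1 - 1*1)) = 7*(6 + (-1 - 1)) = 7*(6 - 2) = 7*4 = 28)
c = 1/7 ≈ 0.14286
P(j) = 625 (P(j) = (28 - 3)**2 = 25**2 = 625)
P(3 - 2)*c = 625*(1/7) = 625/7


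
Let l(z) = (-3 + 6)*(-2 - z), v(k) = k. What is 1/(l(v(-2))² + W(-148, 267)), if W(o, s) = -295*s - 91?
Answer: -1/78856 ≈ -1.2681e-5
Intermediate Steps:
l(z) = -6 - 3*z (l(z) = 3*(-2 - z) = -6 - 3*z)
W(o, s) = -91 - 295*s
1/(l(v(-2))² + W(-148, 267)) = 1/((-6 - 3*(-2))² + (-91 - 295*267)) = 1/((-6 + 6)² + (-91 - 78765)) = 1/(0² - 78856) = 1/(0 - 78856) = 1/(-78856) = -1/78856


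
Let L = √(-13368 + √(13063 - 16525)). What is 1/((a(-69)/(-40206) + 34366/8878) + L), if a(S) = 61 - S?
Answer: 1/(345141314/89237217 + √(-13368 + I*√3462)) ≈ 0.00030797 - 0.008638*I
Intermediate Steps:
L = √(-13368 + I*√3462) (L = √(-13368 + √(-3462)) = √(-13368 + I*√3462) ≈ 0.2544 + 115.62*I)
1/((a(-69)/(-40206) + 34366/8878) + L) = 1/(((61 - 1*(-69))/(-40206) + 34366/8878) + √(-13368 + I*√3462)) = 1/(((61 + 69)*(-1/40206) + 34366*(1/8878)) + √(-13368 + I*√3462)) = 1/((130*(-1/40206) + 17183/4439) + √(-13368 + I*√3462)) = 1/((-65/20103 + 17183/4439) + √(-13368 + I*√3462)) = 1/(345141314/89237217 + √(-13368 + I*√3462))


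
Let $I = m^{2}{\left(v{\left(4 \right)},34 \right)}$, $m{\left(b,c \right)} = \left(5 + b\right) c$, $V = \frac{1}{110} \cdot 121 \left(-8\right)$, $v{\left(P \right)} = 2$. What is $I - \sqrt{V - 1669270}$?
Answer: $56644 - \frac{i \sqrt{41731970}}{5} \approx 56644.0 - 1292.0 i$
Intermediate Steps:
$V = - \frac{44}{5}$ ($V = \frac{1}{110} \cdot 121 \left(-8\right) = \frac{11}{10} \left(-8\right) = - \frac{44}{5} \approx -8.8$)
$m{\left(b,c \right)} = c \left(5 + b\right)$
$I = 56644$ ($I = \left(34 \left(5 + 2\right)\right)^{2} = \left(34 \cdot 7\right)^{2} = 238^{2} = 56644$)
$I - \sqrt{V - 1669270} = 56644 - \sqrt{- \frac{44}{5} - 1669270} = 56644 - \sqrt{- \frac{8346394}{5}} = 56644 - \frac{i \sqrt{41731970}}{5}$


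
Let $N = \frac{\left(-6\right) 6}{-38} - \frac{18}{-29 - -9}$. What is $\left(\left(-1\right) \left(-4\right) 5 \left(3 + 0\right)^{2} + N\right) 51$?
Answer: $\frac{1762101}{190} \approx 9274.2$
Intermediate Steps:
$N = \frac{351}{190}$ ($N = \left(-36\right) \left(- \frac{1}{38}\right) - \frac{18}{-29 + 9} = \frac{18}{19} - \frac{18}{-20} = \frac{18}{19} - - \frac{9}{10} = \frac{18}{19} + \frac{9}{10} = \frac{351}{190} \approx 1.8474$)
$\left(\left(-1\right) \left(-4\right) 5 \left(3 + 0\right)^{2} + N\right) 51 = \left(\left(-1\right) \left(-4\right) 5 \left(3 + 0\right)^{2} + \frac{351}{190}\right) 51 = \left(4 \cdot 5 \cdot 3^{2} + \frac{351}{190}\right) 51 = \left(20 \cdot 9 + \frac{351}{190}\right) 51 = \left(180 + \frac{351}{190}\right) 51 = \frac{34551}{190} \cdot 51 = \frac{1762101}{190}$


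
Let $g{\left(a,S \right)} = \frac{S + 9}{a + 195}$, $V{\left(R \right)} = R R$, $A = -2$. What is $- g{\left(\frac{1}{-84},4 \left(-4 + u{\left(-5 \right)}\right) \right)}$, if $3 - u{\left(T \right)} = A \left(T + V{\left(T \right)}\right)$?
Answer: $- \frac{1260}{1489} \approx -0.84621$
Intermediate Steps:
$V{\left(R \right)} = R^{2}$
$u{\left(T \right)} = 3 + 2 T + 2 T^{2}$ ($u{\left(T \right)} = 3 - - 2 \left(T + T^{2}\right) = 3 - \left(- 2 T - 2 T^{2}\right) = 3 + \left(2 T + 2 T^{2}\right) = 3 + 2 T + 2 T^{2}$)
$g{\left(a,S \right)} = \frac{9 + S}{195 + a}$
$- g{\left(\frac{1}{-84},4 \left(-4 + u{\left(-5 \right)}\right) \right)} = - \frac{9 + 4 \left(-4 + \left(3 + 2 \left(-5\right) + 2 \left(-5\right)^{2}\right)\right)}{195 + \frac{1}{-84}} = - \frac{9 + 4 \left(-4 + \left(3 - 10 + 2 \cdot 25\right)\right)}{195 - \frac{1}{84}} = - \frac{9 + 4 \left(-4 + \left(3 - 10 + 50\right)\right)}{\frac{16379}{84}} = - \frac{84 \left(9 + 4 \left(-4 + 43\right)\right)}{16379} = - \frac{84 \left(9 + 4 \cdot 39\right)}{16379} = - \frac{84 \left(9 + 156\right)}{16379} = - \frac{84 \cdot 165}{16379} = \left(-1\right) \frac{1260}{1489} = - \frac{1260}{1489}$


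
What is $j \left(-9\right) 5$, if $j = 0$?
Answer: $0$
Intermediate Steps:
$j \left(-9\right) 5 = 0 \left(-9\right) 5 = 0 \cdot 5 = 0$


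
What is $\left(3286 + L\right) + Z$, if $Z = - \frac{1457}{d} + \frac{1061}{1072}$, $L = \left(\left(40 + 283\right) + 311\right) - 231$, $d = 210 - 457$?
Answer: $\frac{978612147}{264784} \approx 3695.9$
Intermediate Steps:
$d = -247$
$L = 403$ ($L = \left(323 + 311\right) - 231 = 634 - 231 = 403$)
$Z = \frac{1823971}{264784}$ ($Z = - \frac{1457}{-247} + \frac{1061}{1072} = \left(-1457\right) \left(- \frac{1}{247}\right) + 1061 \cdot \frac{1}{1072} = \frac{1457}{247} + \frac{1061}{1072} = \frac{1823971}{264784} \approx 6.8885$)
$\left(3286 + L\right) + Z = \left(3286 + 403\right) + \frac{1823971}{264784} = 3689 + \frac{1823971}{264784} = \frac{978612147}{264784}$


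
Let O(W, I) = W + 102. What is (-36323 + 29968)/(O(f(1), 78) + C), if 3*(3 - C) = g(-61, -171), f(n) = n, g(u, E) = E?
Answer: -6355/163 ≈ -38.988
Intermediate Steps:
O(W, I) = 102 + W
C = 60 (C = 3 - 1/3*(-171) = 3 + 57 = 60)
(-36323 + 29968)/(O(f(1), 78) + C) = (-36323 + 29968)/((102 + 1) + 60) = -6355/(103 + 60) = -6355/163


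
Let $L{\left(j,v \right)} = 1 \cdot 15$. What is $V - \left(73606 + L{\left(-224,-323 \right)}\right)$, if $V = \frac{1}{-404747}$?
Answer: $- \frac{29797878888}{404747} \approx -73621.0$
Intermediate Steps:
$V = - \frac{1}{404747} \approx -2.4707 \cdot 10^{-6}$
$L{\left(j,v \right)} = 15$
$V - \left(73606 + L{\left(-224,-323 \right)}\right) = - \frac{1}{404747} - 73621 = - \frac{29797878888}{404747}$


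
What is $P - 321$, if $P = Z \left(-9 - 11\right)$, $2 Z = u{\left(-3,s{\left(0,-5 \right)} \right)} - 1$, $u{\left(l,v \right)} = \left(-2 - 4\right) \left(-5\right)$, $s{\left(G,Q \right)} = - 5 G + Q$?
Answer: $-611$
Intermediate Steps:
$s{\left(G,Q \right)} = Q - 5 G$
$u{\left(l,v \right)} = 30$ ($u{\left(l,v \right)} = \left(-6\right) \left(-5\right) = 30$)
$Z = \frac{29}{2}$ ($Z = \frac{30 - 1}{2} = \frac{1}{2} \cdot 29 = \frac{29}{2} \approx 14.5$)
$P = -290$ ($P = \frac{29 \left(-9 - 11\right)}{2} = \frac{29}{2} \left(-20\right) = -290$)
$P - 321 = -290 - 321 = -611$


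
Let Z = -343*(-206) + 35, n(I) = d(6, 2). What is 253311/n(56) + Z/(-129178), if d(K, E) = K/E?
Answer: 1558190299/18454 ≈ 84437.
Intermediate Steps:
n(I) = 3 (n(I) = 6/2 = 6*(½) = 3)
Z = 70693 (Z = 70658 + 35 = 70693)
253311/n(56) + Z/(-129178) = 253311/3 + 70693/(-129178) = 253311*(⅓) + 70693*(-1/129178) = 84437 - 10099/18454 = 1558190299/18454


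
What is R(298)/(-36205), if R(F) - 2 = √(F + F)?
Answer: -2/36205 - 2*√149/36205 ≈ -0.00072954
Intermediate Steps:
R(F) = 2 + √2*√F (R(F) = 2 + √(F + F) = 2 + √(2*F) = 2 + √2*√F)
R(298)/(-36205) = (2 + √2*√298)/(-36205) = (2 + 2*√149)*(-1/36205) = -2/36205 - 2*√149/36205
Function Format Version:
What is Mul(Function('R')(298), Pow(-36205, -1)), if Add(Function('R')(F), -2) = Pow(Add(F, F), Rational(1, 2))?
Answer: Add(Rational(-2, 36205), Mul(Rational(-2, 36205), Pow(149, Rational(1, 2)))) ≈ -0.00072954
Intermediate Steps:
Function('R')(F) = Add(2, Mul(Pow(2, Rational(1, 2)), Pow(F, Rational(1, 2)))) (Function('R')(F) = Add(2, Pow(Add(F, F), Rational(1, 2))) = Add(2, Pow(Mul(2, F), Rational(1, 2))) = Add(2, Mul(Pow(2, Rational(1, 2)), Pow(F, Rational(1, 2)))))
Mul(Function('R')(298), Pow(-36205, -1)) = Mul(Add(2, Mul(Pow(2, Rational(1, 2)), Pow(298, Rational(1, 2)))), Pow(-36205, -1)) = Mul(Add(2, Mul(2, Pow(149, Rational(1, 2)))), Rational(-1, 36205)) = Add(Rational(-2, 36205), Mul(Rational(-2, 36205), Pow(149, Rational(1, 2))))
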